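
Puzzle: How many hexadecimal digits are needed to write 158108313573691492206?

17

158108313573691492206 in base 16 is 89231918063F4076E, which has 17 digits.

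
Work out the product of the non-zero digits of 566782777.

6914880

5×6×6×7×8×2×7×7×7 = 6914880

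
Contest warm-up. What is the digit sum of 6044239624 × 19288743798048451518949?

6044239624 × 19288743798048451518949 = 116585789561348704542674532635176
Sum of its 33 digits: 154.

154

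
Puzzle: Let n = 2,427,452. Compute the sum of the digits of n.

26

2+4+2+7+4+5+2 = 26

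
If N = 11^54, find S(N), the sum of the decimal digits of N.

253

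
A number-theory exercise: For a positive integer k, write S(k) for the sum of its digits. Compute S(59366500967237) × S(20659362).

S(59366500967237) = 5+9+3+6+6+5+0+0+9+6+7+2+3+7 = 68.
S(20659362) = 2+0+6+5+9+3+6+2 = 33.
68 · 33 = 2244.

2244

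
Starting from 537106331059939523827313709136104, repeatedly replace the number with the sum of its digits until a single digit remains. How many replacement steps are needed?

3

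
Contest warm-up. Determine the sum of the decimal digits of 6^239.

891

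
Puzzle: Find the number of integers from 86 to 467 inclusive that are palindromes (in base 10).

39

The integers in [86, 467] that are palindromes (in base 10): 88, 99, 101, 111, 121, 131, …, 454, 464.
39 qualify.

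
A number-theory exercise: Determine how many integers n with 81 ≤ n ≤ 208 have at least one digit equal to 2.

The integers in [81, 208] that have at least one digit equal to 2: 82, 92, 102, 112, 120, 121, …, 207, 208.
30 qualify.

30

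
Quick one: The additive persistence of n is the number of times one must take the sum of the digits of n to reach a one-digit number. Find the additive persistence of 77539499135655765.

3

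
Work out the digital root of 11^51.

The digital root of n equals n mod 9 (or 9 when 9 | n), so we need 11^51 mod 9.
11^51 ≡ 8 (mod 9), so the digital root is 8.

8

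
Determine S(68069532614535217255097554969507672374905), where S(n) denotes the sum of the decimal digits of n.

194

6+8+0+6+9+5+3+2+6+1+4+5+3+5+2+1+7+2+5+5+0+9+7+5+5+4+9+6+9+5+0+7+6+7+2+3+7+4+9+0+5 = 194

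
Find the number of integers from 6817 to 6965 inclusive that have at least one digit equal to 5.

33

The integers in [6817, 6965] that have at least one digit equal to 5: 6825, 6835, 6845, 6850, 6851, 6852, …, 6959, 6965.
33 qualify.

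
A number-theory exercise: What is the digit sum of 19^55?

19^55 = 21451025166995254149858876344653692285151317490817439630771066475687099
Sum of its 71 digits: 334.

334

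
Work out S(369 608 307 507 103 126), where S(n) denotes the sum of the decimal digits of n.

3+6+9+6+0+8+3+0+7+5+0+7+1+0+3+1+2+6 = 67

67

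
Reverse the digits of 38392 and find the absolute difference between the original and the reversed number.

9009

Reverse of 38392 is 29383.
|38392 − 29383| = 9009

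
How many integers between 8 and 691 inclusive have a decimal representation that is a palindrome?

The integers in [8, 691] that have a decimal representation that is a palindrome: 8, 9, 11, 22, 33, 44, …, 676, 686.
70 qualify.

70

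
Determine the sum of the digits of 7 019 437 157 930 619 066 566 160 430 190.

125

7+0+1+9+4+3+7+1+5+7+9+3+0+6+1+9+0+6+6+5+6+6+1+6+0+4+3+0+1+9+0 = 125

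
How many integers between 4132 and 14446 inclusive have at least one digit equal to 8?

3497

The integers in [4132, 14446] that have at least one digit equal to 8: 4138, 4148, 4158, 4168, 4178, 4180, …, 14428, 14438.
3497 qualify.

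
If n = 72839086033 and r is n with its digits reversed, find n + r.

105907179860

Reverse of 72839086033 is 33068093827.
72839086033 + 33068093827 = 105907179860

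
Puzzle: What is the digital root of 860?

8+6+0 = 14
1+4 = 5

5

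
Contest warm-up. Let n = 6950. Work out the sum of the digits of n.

20

6+9+5+0 = 20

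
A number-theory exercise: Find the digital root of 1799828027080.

1+7+9+9+8+2+8+0+2+7+0+8+0 = 61
6+1 = 7
(Equivalently, 1799828027080 mod 9 = 7.)

7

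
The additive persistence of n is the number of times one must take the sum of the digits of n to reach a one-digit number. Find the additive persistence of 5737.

5737 → 22 → 4 (2 steps)

2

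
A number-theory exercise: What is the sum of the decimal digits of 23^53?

335

23^53 = 1484483274903662123910649371787557388904646690575971276894120737141310583
Sum of its 73 digits: 335.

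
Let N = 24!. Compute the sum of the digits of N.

24! = 620448401733239439360000
Sum of its 24 digits: 81.

81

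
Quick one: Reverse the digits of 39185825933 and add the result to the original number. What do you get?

Reverse of 39185825933 is 33952858193.
39185825933 + 33952858193 = 73138684126

73138684126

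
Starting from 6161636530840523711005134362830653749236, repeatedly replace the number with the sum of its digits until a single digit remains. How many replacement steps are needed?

3

6161636530840523711005134362830653749236 → 148 → 13 → 4 (3 steps)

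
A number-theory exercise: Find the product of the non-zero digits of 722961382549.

7×2×2×9×6×1×3×8×2×5×4×9 = 13063680

13063680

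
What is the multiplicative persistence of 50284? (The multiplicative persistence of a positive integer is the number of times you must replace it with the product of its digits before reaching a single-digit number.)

1

50284 → 0 (1 step)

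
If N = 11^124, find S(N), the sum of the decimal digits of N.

619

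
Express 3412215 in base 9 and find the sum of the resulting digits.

3412215 in base 9 is 6370610.
Digit sum: 6+3+7+0+6+1+0 = 23.

23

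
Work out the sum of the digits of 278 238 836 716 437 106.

82

2+7+8+2+3+8+8+3+6+7+1+6+4+3+7+1+0+6 = 82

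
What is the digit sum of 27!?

27! = 10888869450418352160768000000
Sum of its 29 digits: 108.

108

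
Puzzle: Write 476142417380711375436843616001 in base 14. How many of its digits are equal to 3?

2

476142417380711375436843616001 in base 14 is A81CC5240987349B1B5A8203A9.
The digit 3 appears 2 times.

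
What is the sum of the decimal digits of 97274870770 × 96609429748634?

137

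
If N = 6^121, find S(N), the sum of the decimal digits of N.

6^121 = 14331818396160659865344412250308798484976574959068545045852379196157177795134806700610715385856
Sum of its 95 digits: 450.

450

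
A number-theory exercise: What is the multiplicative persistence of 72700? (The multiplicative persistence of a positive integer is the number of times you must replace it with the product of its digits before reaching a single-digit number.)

72700 → 0 (1 step)

1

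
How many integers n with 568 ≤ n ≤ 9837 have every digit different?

The integers in [568, 9837] that have every digit different: 568, 569, 570, 571, 572, 573, …, 9836, 9837.
4822 qualify.

4822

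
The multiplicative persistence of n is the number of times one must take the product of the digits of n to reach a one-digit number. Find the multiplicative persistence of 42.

1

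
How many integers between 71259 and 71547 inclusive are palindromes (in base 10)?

3

The integers in [71259, 71547] that are palindromes (in base 10): 71317, 71417, 71517.
3 qualify.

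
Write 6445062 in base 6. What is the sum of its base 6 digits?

17

6445062 in base 6 is 350050130.
Digit sum: 3+5+0+0+5+0+1+3+0 = 17.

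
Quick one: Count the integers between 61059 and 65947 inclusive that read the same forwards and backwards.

The integers in [61059, 65947] that read the same forwards and backwards: 61116, 61216, 61316, 61416, 61516, 61616, …, 65756, 65856.
48 qualify.

48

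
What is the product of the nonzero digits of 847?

8×4×7 = 224

224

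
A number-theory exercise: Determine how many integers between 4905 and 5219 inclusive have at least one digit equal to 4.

The integers in [4905, 5219] that have at least one digit equal to 4: 4905, 4906, 4907, 4908, 4909, 4910, …, 5204, 5214.
135 qualify.

135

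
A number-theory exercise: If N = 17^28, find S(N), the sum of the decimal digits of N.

17^28 = 28351092476867700887730107366063041
Sum of its 35 digits: 145.

145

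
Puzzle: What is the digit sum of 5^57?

5^57 = 6938893903907228377647697925567626953125
Sum of its 40 digits: 215.

215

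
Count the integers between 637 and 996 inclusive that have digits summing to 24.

10

The integers in [637, 996] that have digits summing to 24: 699, 789, 798, 879, 888, 897, 969, 978, 987, 996.
10 qualify.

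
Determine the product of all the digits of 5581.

200

5×5×8×1 = 200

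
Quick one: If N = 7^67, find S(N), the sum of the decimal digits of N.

268

7^67 = 418377847259091645147530834859099334519176045887014771543
Sum of its 57 digits: 268.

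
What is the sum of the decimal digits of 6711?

15

6+7+1+1 = 15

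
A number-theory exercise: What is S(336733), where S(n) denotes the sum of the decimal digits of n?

3+3+6+7+3+3 = 25

25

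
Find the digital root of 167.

1+6+7 = 14
1+4 = 5

5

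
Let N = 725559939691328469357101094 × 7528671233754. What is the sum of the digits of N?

189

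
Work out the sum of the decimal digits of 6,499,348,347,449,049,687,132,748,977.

156

6+4+9+9+3+4+8+3+4+7+4+4+9+0+4+9+6+8+7+1+3+2+7+4+8+9+7+7 = 156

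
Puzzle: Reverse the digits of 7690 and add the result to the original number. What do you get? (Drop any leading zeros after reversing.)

Reverse of 7690 is 967.
7690 + 967 = 8657

8657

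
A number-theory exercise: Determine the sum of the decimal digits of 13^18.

13^18 = 112455406951957393129
Sum of its 21 digits: 91.

91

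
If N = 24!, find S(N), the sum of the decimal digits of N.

81

24! = 620448401733239439360000
Sum of its 24 digits: 81.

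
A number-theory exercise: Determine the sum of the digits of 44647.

4+4+6+4+7 = 25

25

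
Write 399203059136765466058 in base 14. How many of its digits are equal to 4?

3

399203059136765466058 in base 14 is D14154483337117350.
The digit 4 appears 3 times.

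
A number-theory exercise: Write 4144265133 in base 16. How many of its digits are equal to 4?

1

4144265133 in base 16 is F70477AD.
The digit 4 appears 1 time.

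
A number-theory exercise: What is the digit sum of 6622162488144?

54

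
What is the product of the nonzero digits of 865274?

13440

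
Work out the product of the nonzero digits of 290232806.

2×9×2×3×2×8×6 = 10368

10368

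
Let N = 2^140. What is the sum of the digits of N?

202

2^140 = 1393796574908163946345982392040522594123776
Sum of its 43 digits: 202.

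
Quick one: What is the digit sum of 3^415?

3^415 = 1012326740077382621188858573665831828974624433754571204661073234805943204205707224999879792724273689451888702641841893221278771976316855027809585261345272131315298533804101624289241775335478656164907
Sum of its 199 digits: 891.

891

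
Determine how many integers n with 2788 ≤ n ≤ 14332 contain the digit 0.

The integers in [2788, 14332] that contain the digit 0: 2790, 2800, 2801, 2802, 2803, 2804, …, 14320, 14330.
3900 qualify.

3900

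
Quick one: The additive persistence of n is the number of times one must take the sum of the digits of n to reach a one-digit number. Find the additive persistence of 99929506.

3

99929506 → 49 → 13 → 4 (3 steps)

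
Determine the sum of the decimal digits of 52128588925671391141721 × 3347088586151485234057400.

223

52128588925671391141721 × 3347088586151485234057400 = 174479005005297427171683187795048670699248785400
Sum of its 48 digits: 223.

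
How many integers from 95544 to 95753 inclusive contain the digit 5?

210

The integers in [95544, 95753] that contain the digit 5: 95544, 95545, 95546, 95547, 95548, 95549, …, 95752, 95753.
210 qualify.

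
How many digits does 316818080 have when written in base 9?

9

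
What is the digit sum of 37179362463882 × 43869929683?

105

37179362463882 × 43869929683 = 1631056016949272967209406
Sum of its 25 digits: 105.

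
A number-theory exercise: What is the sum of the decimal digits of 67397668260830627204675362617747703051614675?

6+7+3+9+7+6+6+8+2+6+0+8+3+0+6+2+7+2+0+4+6+7+5+3+6+2+6+1+7+7+4+7+7+0+3+0+5+1+6+1+4+6+7+5 = 198

198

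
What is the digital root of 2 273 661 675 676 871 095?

2+2+7+3+6+6+1+6+7+5+6+7+6+8+7+1+0+9+5 = 94
9+4 = 13
1+3 = 4

4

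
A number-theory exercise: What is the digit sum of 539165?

29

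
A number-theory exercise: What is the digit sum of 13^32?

13^32 = 442779263776840698304313192148785281
Sum of its 36 digits: 169.

169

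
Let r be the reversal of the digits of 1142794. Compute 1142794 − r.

Reverse of 1142794 is 4972411.
1142794 − 4972411 = -3829617

-3829617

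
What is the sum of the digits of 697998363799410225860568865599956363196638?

239

6+9+7+9+9+8+3+6+3+7+9+9+4+1+0+2+2+5+8+6+0+5+6+8+8+6+5+5+9+9+9+5+6+3+6+3+1+9+6+6+3+8 = 239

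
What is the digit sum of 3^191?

387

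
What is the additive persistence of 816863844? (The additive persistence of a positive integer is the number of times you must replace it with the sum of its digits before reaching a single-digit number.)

816863844 → 48 → 12 → 3 (3 steps)

3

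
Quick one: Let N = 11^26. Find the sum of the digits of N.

112

11^26 = 1191817653772720942460132761
Sum of its 28 digits: 112.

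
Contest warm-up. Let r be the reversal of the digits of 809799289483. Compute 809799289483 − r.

424816291575

Reverse of 809799289483 is 384982997908.
809799289483 − 384982997908 = 424816291575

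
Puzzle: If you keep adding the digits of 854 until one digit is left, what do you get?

8

8+5+4 = 17
1+7 = 8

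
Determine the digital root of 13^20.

The digital root of n equals n mod 9 (or 9 when 9 | n), so we need 13^20 mod 9.
13^20 ≡ 7 (mod 9), so the digital root is 7.

7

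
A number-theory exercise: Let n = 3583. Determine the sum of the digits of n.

3+5+8+3 = 19

19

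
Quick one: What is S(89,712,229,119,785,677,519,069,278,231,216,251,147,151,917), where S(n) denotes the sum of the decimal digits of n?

8+9+7+1+2+2+2+9+1+1+9+7+8+5+6+7+7+5+1+9+0+6+9+2+7+8+2+3+1+2+1+6+2+5+1+1+4+7+1+5+1+9+1+7 = 197

197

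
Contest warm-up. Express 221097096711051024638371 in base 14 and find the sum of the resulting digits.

221097096711051024638371 in base 14 is 28DD1DC9D34C0A4828631.
Digit sum: 2+8+13+13+1+13+12+9+13+3+4+12+0+10+4+8+2+8+6+3+1 = 145.

145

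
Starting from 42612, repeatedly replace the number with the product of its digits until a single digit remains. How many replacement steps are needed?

42612 → 96 → 54 → 20 → 0 (4 steps)

4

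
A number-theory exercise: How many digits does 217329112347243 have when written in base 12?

217329112347243 in base 12 is 2045BA07BB9BA3, which has 14 digits.

14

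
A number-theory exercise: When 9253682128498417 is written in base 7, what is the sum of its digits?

43

9253682128498417 in base 7 is 5453100320430506011.
Digit sum: 5+4+5+3+1+0+0+3+2+0+4+3+0+5+0+6+0+1+1 = 43.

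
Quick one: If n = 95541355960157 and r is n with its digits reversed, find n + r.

Reverse of 95541355960157 is 75106955314559.
95541355960157 + 75106955314559 = 170648311274716

170648311274716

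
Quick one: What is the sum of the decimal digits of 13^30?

163

13^30 = 2619995643649944960380551432833049
Sum of its 34 digits: 163.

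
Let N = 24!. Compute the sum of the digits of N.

81

24! = 620448401733239439360000
Sum of its 24 digits: 81.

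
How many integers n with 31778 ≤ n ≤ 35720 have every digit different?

The integers in [31778, 35720] that have every digit different: 31780, 31782, 31784, 31785, 31786, 31789, …, 35719, 35720.
991 qualify.

991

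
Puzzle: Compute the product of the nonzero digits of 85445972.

8×5×4×4×5×9×7×2 = 403200

403200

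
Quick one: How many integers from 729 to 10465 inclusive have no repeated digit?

4834

The integers in [729, 10465] that have no repeated digit: 729, 730, 731, 732, 734, 735, …, 10463, 10465.
4834 qualify.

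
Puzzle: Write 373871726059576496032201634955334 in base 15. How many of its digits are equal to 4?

4

373871726059576496032201634955334 in base 15 is 68A929213708DC159E464495BB74.
The digit 4 appears 4 times.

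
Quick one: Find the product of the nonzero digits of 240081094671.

2×4×8×1×9×4×6×7×1 = 96768

96768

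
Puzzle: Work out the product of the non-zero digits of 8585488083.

8×5×8×5×4×8×8×8×3 = 9830400

9830400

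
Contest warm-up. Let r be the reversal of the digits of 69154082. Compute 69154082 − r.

Reverse of 69154082 is 28045196.
69154082 − 28045196 = 41108886

41108886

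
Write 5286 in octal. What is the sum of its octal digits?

5286 in base 8 is 12246.
Digit sum: 1+2+2+4+6 = 15.

15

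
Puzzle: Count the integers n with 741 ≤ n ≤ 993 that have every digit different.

183

The integers in [741, 993] that have every digit different: 741, 742, 743, 745, 746, 748, …, 986, 987.
183 qualify.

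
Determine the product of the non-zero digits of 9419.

9×4×1×9 = 324

324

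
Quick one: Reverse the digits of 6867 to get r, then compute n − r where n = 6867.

-819

Reverse of 6867 is 7686.
6867 − 7686 = -819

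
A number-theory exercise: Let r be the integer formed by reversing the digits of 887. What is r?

Reversing 887 gives 788.

788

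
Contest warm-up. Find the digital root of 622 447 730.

6+2+2+4+4+7+7+3+0 = 35
3+5 = 8
(Equivalently, 622 447 730 mod 9 = 8.)

8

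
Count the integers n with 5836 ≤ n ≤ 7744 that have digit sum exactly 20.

The integers in [5836, 7744] that have digit sum exactly 20: 5843, 5852, 5861, 5870, 5906, 5915, …, 7733, 7742.
148 qualify.

148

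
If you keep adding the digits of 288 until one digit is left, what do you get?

2+8+8 = 18
1+8 = 9

9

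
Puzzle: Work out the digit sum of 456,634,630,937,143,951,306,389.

4+5+6+6+3+4+6+3+0+9+3+7+1+4+3+9+5+1+3+0+6+3+8+9 = 108

108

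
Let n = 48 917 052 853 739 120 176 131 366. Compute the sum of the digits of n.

4+8+9+1+7+0+5+2+8+5+3+7+3+9+1+2+0+1+7+6+1+3+1+3+6+6 = 108

108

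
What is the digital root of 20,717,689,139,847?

9

2+0+7+1+7+6+8+9+1+3+9+8+4+7 = 72
7+2 = 9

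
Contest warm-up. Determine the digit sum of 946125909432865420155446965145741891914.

9+4+6+1+2+5+9+0+9+4+3+2+8+6+5+4+2+0+1+5+5+4+4+6+9+6+5+1+4+5+7+4+1+8+9+1+9+1+4 = 178

178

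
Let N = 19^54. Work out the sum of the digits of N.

298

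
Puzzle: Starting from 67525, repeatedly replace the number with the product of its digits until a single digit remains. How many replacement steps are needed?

2

67525 → 2100 → 0 (2 steps)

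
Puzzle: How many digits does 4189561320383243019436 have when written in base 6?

28

4189561320383243019436 in base 6 is 4032101534202252514211140204, which has 28 digits.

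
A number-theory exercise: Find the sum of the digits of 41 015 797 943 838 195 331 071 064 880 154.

4+1+0+1+5+7+9+7+9+4+3+8+3+8+1+9+5+3+3+1+0+7+1+0+6+4+8+8+0+1+5+4 = 135

135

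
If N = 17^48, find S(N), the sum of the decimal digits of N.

17^48 = 115225400457255426923013053222916919834651165519677685328641
Sum of its 60 digits: 244.

244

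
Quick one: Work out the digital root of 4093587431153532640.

1

4+0+9+3+5+8+7+4+3+1+1+5+3+5+3+2+6+4+0 = 73
7+3 = 10
1+0 = 1
(Equivalently, 4093587431153532640 mod 9 = 1.)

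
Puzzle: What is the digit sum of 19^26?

163

19^26 = 1768453418076865701195582595329481
Sum of its 34 digits: 163.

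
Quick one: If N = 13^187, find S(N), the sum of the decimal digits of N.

967

13^187 = 20295833030425363966439351420537229551005498819435138879371429625628105222596824152299871606517118248616351715966272149998800987333631517758763351954262418863833894615629858282494650921187829992501659118364917
Sum of its 209 digits: 967.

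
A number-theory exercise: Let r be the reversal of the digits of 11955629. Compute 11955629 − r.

-80700282

Reverse of 11955629 is 92655911.
11955629 − 92655911 = -80700282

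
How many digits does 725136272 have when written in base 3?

725136272 in base 3 is 1212112110201221222, which has 19 digits.

19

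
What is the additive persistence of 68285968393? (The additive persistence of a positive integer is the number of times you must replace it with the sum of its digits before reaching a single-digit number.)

3

68285968393 → 67 → 13 → 4 (3 steps)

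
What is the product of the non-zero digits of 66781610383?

6×6×7×8×1×6×1×3×8×3 = 870912

870912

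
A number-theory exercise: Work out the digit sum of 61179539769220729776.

6+1+1+7+9+5+3+9+7+6+9+2+2+0+7+2+9+7+7+6 = 105

105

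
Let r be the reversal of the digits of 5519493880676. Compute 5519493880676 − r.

-1241390068479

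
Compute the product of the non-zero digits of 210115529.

2×1×1×1×5×5×2×9 = 900

900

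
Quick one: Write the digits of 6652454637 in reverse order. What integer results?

Reversing 6652454637 gives 7364542566.

7364542566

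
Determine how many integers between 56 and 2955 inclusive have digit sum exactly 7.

The integers in [56, 2955] that have digit sum exactly 7: 61, 70, 106, 115, 124, 133, …, 2410, 2500.
79 qualify.

79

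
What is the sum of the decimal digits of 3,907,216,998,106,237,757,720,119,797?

3+9+0+7+2+1+6+9+9+8+1+0+6+2+3+7+7+5+7+7+2+0+1+1+9+7+9+7 = 135

135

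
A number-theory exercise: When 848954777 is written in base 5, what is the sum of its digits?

25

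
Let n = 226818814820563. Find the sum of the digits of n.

64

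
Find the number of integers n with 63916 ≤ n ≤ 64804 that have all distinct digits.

The integers in [63916, 64804] that have all distinct digits: 63917, 63918, 63920, 63921, 63924, 63925, …, 64802, 64803.
287 qualify.

287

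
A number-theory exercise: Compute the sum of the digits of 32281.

3+2+2+8+1 = 16

16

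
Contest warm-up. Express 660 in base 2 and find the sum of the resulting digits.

4

660 in base 2 is 1010010100.
Digit sum: 1+0+1+0+0+1+0+1+0+0 = 4.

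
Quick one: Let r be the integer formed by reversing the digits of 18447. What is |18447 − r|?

56034

Reverse of 18447 is 74481.
|18447 − 74481| = 56034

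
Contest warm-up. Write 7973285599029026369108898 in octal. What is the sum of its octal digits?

7973285599029026369108898 in base 8 is 3230321266545164465625175642.
Digit sum: 3+2+3+0+3+2+1+2+6+6+5+4+5+1+6+4+4+6+5+6+2+5+1+7+5+6+4+2 = 106.

106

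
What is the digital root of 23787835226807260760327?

2

2+3+7+8+7+8+3+5+2+2+6+8+0+7+2+6+0+7+6+0+3+2+7 = 101
1+0+1 = 2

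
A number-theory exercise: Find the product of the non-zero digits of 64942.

6×4×9×4×2 = 1728

1728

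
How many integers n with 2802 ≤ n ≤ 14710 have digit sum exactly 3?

11

The integers in [2802, 14710] that have digit sum exactly 3: 3000, 10002, 10011, 10020, 10101, 10110, …, 11100, 12000.
11 qualify.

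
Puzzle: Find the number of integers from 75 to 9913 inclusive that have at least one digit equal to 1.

3408

The integers in [75, 9913] that have at least one digit equal to 1: 81, 91, 100, 101, 102, 103, …, 9912, 9913.
3408 qualify.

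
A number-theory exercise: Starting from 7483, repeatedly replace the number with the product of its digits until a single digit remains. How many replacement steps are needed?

4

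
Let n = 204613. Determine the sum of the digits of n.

16

2+0+4+6+1+3 = 16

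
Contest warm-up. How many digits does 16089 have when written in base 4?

7

16089 in base 4 is 3323121, which has 7 digits.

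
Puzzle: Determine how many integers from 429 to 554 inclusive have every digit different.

89

The integers in [429, 554] that have every digit different: 429, 430, 431, 432, 435, 436, …, 548, 549.
89 qualify.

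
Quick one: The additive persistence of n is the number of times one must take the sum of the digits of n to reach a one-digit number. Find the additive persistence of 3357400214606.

2

3357400214606 → 41 → 5 (2 steps)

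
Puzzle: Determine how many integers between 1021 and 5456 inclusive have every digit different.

The integers in [1021, 5456] that have every digit different: 1023, 1024, 1025, 1026, 1027, 1028, …, 5438, 5439.
2268 qualify.

2268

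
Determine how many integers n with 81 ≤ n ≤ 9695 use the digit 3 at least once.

3365

The integers in [81, 9695] that use the digit 3 at least once: 83, 93, 103, 113, 123, 130, …, 9683, 9693.
3365 qualify.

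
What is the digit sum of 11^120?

11^120 = 92709068817830061978520606494193845859707401497097037749844778027824097442147966967457359038488841338006006032592594389655201
Sum of its 125 digits: 595.

595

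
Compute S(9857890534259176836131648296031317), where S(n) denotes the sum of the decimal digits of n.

9+8+5+7+8+9+0+5+3+4+2+5+9+1+7+6+8+3+6+1+3+1+6+4+8+2+9+6+0+3+1+3+1+7 = 160

160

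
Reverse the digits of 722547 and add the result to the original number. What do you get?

Reverse of 722547 is 745227.
722547 + 745227 = 1467774

1467774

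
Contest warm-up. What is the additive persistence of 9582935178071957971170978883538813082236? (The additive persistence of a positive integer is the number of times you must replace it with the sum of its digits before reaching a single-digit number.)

2

9582935178071957971170978883538813082236 → 203 → 5 (2 steps)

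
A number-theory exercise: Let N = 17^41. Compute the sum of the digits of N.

17^41 = 280805607755268602048174614102036928492604365174417
Sum of its 51 digits: 206.

206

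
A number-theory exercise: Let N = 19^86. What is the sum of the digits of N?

469

19^86 = 93931159192635254915820471057358992010808400674497210917407177698488916879344705049022303605110796637313140281
Sum of its 110 digits: 469.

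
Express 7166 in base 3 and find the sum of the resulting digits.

8

7166 in base 3 is 100211102.
Digit sum: 1+0+0+2+1+1+1+0+2 = 8.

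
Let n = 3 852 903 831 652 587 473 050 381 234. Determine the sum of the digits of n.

3+8+5+2+9+0+3+8+3+1+6+5+2+5+8+7+4+7+3+0+5+0+3+8+1+2+3+4 = 115

115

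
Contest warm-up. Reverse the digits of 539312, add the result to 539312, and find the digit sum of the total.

Reversal of 539312 is 213935; 539312 + 213935 = 753247.
Digit sum of 753247: 7+5+3+2+4+7 = 28.

28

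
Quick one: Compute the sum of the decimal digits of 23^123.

23^123 = 310830645388221229862399853154632371436178147989403533068374140330232726646012654829356036792658947360110570975113008772299548005313894389199908475841673438748632602567
Sum of its 168 digits: 746.

746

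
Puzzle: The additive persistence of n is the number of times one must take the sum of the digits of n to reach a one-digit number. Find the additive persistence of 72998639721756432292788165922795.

72998639721756432292788165922795 → 172 → 10 → 1 (3 steps)

3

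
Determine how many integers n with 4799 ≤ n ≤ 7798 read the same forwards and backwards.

30

The integers in [4799, 7798] that read the same forwards and backwards: 4884, 4994, 5005, 5115, 5225, 5335, …, 7667, 7777.
30 qualify.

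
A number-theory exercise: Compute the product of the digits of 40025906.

0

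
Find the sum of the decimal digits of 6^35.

135

6^35 = 1719070799748422591028658176
Sum of its 28 digits: 135.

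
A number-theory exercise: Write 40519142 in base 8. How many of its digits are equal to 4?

40519142 in base 8 is 232442746.
The digit 4 appears 3 times.

3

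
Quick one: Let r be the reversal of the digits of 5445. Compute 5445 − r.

Reverse of 5445 is 5445.
5445 − 5445 = 0

0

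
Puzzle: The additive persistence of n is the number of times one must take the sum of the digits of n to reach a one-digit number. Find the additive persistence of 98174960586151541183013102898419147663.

98174960586151541183013102898419147663 → 165 → 12 → 3 (3 steps)

3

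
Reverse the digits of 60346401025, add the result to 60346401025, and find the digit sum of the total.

Reversal of 60346401025 is 52010464306; 60346401025 + 52010464306 = 112356865331.
Digit sum of 112356865331: 1+1+2+3+5+6+8+6+5+3+3+1 = 44.

44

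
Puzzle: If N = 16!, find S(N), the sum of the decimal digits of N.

63

16! = 20922789888000
Sum of its 14 digits: 63.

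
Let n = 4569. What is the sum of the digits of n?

24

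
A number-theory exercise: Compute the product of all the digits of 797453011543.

7×9×7×4×5×3×0×1×1×5×4×3 = 0

0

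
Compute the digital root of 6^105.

The digital root of n equals n mod 9 (or 9 when 9 | n), so we need 6^105 mod 9.
6^105 ≡ 0 (mod 9), so the digital root is 9.

9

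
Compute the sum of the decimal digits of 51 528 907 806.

51

5+1+5+2+8+9+0+7+8+0+6 = 51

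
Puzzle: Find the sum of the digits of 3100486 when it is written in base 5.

3100486 in base 5 is 1243203421.
Digit sum: 1+2+4+3+2+0+3+4+2+1 = 22.

22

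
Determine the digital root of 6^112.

9

The digital root of n equals n mod 9 (or 9 when 9 | n), so we need 6^112 mod 9.
6^112 ≡ 0 (mod 9), so the digital root is 9.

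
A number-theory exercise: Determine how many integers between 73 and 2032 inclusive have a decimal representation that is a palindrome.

104

The integers in [73, 2032] that have a decimal representation that is a palindrome: 77, 88, 99, 101, 111, 121, …, 1991, 2002.
104 qualify.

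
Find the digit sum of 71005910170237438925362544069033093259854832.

7+1+0+0+5+9+1+0+1+7+0+2+3+7+4+3+8+9+2+5+3+6+2+5+4+4+0+6+9+0+3+3+0+9+3+2+5+9+8+5+4+8+3+2 = 177

177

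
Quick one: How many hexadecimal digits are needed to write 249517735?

7

249517735 in base 16 is EDF56A7, which has 7 digits.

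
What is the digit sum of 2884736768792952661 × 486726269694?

2884736768792952661 × 486726269694 = 1404077166523716799724460955734
Sum of its 31 digits: 141.

141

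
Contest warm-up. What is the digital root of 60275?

2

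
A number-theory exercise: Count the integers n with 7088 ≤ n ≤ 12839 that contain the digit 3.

1583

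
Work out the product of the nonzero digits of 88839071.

96768

8×8×8×3×9×7×1 = 96768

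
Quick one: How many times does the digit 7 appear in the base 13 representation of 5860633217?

5860633217 in base 13 is 725250A0A.
The digit 7 appears 1 time.

1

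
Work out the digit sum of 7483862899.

64

7+4+8+3+8+6+2+8+9+9 = 64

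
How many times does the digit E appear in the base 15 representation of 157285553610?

157285553610 in base 15 is 4158501EE0.
The digit E appears 2 times.

2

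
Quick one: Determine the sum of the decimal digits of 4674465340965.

63

4+6+7+4+4+6+5+3+4+0+9+6+5 = 63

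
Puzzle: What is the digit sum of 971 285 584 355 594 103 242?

92

9+7+1+2+8+5+5+8+4+3+5+5+5+9+4+1+0+3+2+4+2 = 92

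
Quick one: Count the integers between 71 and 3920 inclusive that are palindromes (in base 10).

The integers in [71, 3920] that are palindromes (in base 10): 77, 88, 99, 101, 111, 121, …, 3773, 3883.
122 qualify.

122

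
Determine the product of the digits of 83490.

8×3×4×9×0 = 0

0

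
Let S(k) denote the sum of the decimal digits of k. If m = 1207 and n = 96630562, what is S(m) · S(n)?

370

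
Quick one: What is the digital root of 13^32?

7

The digital root of n equals n mod 9 (or 9 when 9 | n), so we need 13^32 mod 9.
13^32 ≡ 7 (mod 9), so the digital root is 7.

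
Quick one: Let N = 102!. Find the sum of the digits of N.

102! = 961446671503512660926865558697259548455355905059659464369444714048531715130254590603314961882364451384985595980362059157503710042865532928000000000000000000000000
Sum of its 162 digits: 630.

630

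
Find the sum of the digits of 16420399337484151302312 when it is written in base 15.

16420399337484151302312 in base 15 is B19D8A9741538616EAC.
Digit sum: 11+1+9+13+8+10+9+7+4+1+5+3+8+6+1+6+14+10+12 = 138.

138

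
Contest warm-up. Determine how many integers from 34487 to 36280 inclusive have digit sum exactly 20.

134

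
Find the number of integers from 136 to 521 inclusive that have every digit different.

The integers in [136, 521] that have every digit different: 136, 137, 138, 139, 140, 142, …, 520, 521.
286 qualify.

286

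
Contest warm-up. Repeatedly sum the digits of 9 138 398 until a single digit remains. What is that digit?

5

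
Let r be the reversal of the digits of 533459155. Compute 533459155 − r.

Reverse of 533459155 is 551954335.
533459155 − 551954335 = -18495180

-18495180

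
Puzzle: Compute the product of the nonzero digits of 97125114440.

40320

9×7×1×2×5×1×1×4×4×4 = 40320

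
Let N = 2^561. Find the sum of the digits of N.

2^561 = 7547924849643082704483109161976537781833842440832880856752412600491248324784297704172253450355317535082936750061527689799541169259849585265122868502865392087298790653952
Sum of its 169 digits: 791.

791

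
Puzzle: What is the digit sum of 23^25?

23^25 = 11045767571919545466173812409689943
Sum of its 35 digits: 167.

167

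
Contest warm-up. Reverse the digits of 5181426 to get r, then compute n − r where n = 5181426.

Reverse of 5181426 is 6241815.
5181426 − 6241815 = -1060389

-1060389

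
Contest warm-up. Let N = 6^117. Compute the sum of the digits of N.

432

6^117 = 11058501848889398044247231674620986485321431295577581053898440737775600150566980478866292736
Sum of its 92 digits: 432.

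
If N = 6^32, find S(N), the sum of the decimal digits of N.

6^32 = 7958661109946400884391936
Sum of its 25 digits: 126.

126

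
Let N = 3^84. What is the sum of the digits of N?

162

3^84 = 11972515182562019788602740026717047105681
Sum of its 41 digits: 162.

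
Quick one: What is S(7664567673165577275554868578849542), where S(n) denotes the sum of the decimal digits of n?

7+6+6+4+5+6+7+6+7+3+1+6+5+5+7+7+2+7+5+5+5+4+8+6+8+5+7+8+8+4+9+5+4+2 = 190

190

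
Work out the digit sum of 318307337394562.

64

3+1+8+3+0+7+3+3+7+3+9+4+5+6+2 = 64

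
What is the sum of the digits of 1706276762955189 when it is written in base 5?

1706276762955189 in base 5 is 3242121114302304031224.
Digit sum: 3+2+4+2+1+2+1+1+1+4+3+0+2+3+0+4+0+3+1+2+2+4 = 45.

45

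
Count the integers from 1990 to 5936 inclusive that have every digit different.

The integers in [1990, 5936] that have every digit different: 2013, 2014, 2015, 2016, 2017, 2018, …, 5934, 5936.
1986 qualify.

1986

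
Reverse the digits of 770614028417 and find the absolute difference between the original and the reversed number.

55793612340

Reverse of 770614028417 is 714820416077.
|770614028417 − 714820416077| = 55793612340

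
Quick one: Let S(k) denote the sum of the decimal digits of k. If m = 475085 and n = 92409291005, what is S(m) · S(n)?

1189

S(475085) = 4+7+5+0+8+5 = 29.
S(92409291005) = 9+2+4+0+9+2+9+1+0+0+5 = 41.
29 · 41 = 1189.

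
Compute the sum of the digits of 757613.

7+5+7+6+1+3 = 29

29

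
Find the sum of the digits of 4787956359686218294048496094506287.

4+7+8+7+9+5+6+3+5+9+6+8+6+2+1+8+2+9+4+0+4+8+4+9+6+0+9+4+5+0+6+2+8+7 = 181

181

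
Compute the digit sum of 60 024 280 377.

6+0+0+2+4+2+8+0+3+7+7 = 39

39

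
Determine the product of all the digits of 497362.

9072

4×9×7×3×6×2 = 9072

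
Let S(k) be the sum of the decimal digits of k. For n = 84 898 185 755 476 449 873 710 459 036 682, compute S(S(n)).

First digit sum: 171.
1+7+1 = 9.

9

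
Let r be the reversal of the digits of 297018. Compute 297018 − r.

-513774

Reverse of 297018 is 810792.
297018 − 810792 = -513774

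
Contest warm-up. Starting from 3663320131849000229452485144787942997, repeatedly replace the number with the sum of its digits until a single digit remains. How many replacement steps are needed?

3663320131849000229452485144787942997 → 161 → 8 (2 steps)

2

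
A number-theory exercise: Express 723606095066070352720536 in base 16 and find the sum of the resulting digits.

126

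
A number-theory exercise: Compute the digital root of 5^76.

The digital root of n equals n mod 9 (or 9 when 9 | n), so we need 5^76 mod 9.
5^76 ≡ 4 (mod 9), so the digital root is 4.

4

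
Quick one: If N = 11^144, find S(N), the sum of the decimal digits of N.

640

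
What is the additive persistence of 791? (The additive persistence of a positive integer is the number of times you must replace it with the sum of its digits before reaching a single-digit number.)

791 → 17 → 8 (2 steps)

2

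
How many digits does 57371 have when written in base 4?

8

57371 in base 4 is 32000123, which has 8 digits.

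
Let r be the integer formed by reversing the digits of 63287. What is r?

Reversing 63287 gives 78236.

78236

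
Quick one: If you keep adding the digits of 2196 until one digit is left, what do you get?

2+1+9+6 = 18
1+8 = 9

9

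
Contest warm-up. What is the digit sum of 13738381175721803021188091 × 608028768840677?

13738381175721803021188091 × 608028768840677 = 8353330992138060473373951065445228777607
Sum of its 40 digits: 175.

175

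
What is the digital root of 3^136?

The digital root of n equals n mod 9 (or 9 when 9 | n), so we need 3^136 mod 9.
3^136 ≡ 0 (mod 9), so the digital root is 9.

9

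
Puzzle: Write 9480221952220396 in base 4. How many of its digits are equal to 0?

5

9480221952220396 in base 4 is 201223203120231312221303230.
The digit 0 appears 5 times.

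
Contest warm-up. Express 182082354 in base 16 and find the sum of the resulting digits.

54

182082354 in base 16 is ADA5B32.
Digit sum: 10+13+10+5+11+3+2 = 54.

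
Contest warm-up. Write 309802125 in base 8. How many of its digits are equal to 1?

309802125 in base 8 is 2235632215.
The digit 1 appears 1 time.

1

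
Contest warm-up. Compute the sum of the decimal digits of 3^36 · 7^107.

504

3^36 · 7^107 = 399811656150758504278504150486143985962584875269031782225889205344672557182496564184550398815647423273285703
Sum of its 108 digits: 504.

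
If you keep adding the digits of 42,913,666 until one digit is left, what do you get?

1

4+2+9+1+3+6+6+6 = 37
3+7 = 10
1+0 = 1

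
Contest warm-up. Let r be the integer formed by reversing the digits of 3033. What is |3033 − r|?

270

Reverse of 3033 is 3303.
|3033 − 3303| = 270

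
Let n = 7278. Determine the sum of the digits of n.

7+2+7+8 = 24

24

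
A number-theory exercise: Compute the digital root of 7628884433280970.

7

7+6+2+8+8+8+4+4+3+3+2+8+0+9+7+0 = 79
7+9 = 16
1+6 = 7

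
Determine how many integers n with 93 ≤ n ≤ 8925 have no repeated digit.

The integers in [93, 8925] that have no repeated digit: 93, 94, 95, 96, 97, 98, …, 8924, 8925.
4649 qualify.

4649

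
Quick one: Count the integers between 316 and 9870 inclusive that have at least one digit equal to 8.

3333

The integers in [316, 9870] that have at least one digit equal to 8: 318, 328, 338, 348, 358, 368, …, 9869, 9870.
3333 qualify.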